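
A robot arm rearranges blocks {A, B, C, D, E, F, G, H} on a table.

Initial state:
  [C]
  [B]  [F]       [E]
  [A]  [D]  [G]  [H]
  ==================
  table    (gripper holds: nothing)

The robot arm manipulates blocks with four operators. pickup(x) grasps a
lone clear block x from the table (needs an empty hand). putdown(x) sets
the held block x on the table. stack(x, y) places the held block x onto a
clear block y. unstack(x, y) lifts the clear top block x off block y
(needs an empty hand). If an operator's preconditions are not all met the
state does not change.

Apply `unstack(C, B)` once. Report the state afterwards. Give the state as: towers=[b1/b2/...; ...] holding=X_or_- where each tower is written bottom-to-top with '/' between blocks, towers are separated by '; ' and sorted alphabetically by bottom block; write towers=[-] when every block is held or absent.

before: towers=[A/B/C; D/F; G; H/E] holding=-
pre[unstack(C, B)]: on(C,B) yes, clear(C) yes, handempty yes
all met → apply unstack(C, B)
after:  towers=[A/B; D/F; G; H/E] holding=C

towers=[A/B; D/F; G; H/E] holding=C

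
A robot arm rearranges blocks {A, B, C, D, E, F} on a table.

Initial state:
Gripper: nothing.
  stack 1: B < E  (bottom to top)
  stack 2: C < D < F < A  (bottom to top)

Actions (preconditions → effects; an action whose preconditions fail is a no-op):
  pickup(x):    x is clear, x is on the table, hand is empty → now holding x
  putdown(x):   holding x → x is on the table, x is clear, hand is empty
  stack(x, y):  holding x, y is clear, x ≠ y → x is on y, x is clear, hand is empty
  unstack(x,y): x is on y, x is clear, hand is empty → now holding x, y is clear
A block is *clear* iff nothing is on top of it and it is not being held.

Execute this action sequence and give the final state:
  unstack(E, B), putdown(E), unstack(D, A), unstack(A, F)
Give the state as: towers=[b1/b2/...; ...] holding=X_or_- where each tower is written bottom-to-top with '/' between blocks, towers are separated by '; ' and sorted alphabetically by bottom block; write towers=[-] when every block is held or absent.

towers=[B; C/D/F; E] holding=A

step 1 (unstack(E, B)): towers=[B; C/D/F/A] holding=E
step 2 (putdown(E)): towers=[B; C/D/F/A; E] holding=-
step 3 (unstack(D, A)) [no-op]: towers=[B; C/D/F/A; E] holding=-
step 4 (unstack(A, F)): towers=[B; C/D/F; E] holding=A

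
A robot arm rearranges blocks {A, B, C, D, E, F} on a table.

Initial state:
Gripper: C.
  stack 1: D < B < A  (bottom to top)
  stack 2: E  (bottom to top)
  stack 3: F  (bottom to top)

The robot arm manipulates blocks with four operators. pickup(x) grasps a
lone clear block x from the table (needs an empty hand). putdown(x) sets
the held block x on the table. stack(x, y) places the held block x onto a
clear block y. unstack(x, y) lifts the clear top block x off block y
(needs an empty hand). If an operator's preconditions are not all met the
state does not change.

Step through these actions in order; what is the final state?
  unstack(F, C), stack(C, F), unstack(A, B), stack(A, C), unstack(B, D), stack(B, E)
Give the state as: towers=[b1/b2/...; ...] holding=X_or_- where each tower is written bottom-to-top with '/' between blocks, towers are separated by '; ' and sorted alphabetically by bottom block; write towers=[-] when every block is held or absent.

towers=[D; E/B; F/C/A] holding=-

step 1 (unstack(F, C)) [no-op]: towers=[D/B/A; E; F] holding=C
step 2 (stack(C, F)): towers=[D/B/A; E; F/C] holding=-
step 3 (unstack(A, B)): towers=[D/B; E; F/C] holding=A
step 4 (stack(A, C)): towers=[D/B; E; F/C/A] holding=-
step 5 (unstack(B, D)): towers=[D; E; F/C/A] holding=B
step 6 (stack(B, E)): towers=[D; E/B; F/C/A] holding=-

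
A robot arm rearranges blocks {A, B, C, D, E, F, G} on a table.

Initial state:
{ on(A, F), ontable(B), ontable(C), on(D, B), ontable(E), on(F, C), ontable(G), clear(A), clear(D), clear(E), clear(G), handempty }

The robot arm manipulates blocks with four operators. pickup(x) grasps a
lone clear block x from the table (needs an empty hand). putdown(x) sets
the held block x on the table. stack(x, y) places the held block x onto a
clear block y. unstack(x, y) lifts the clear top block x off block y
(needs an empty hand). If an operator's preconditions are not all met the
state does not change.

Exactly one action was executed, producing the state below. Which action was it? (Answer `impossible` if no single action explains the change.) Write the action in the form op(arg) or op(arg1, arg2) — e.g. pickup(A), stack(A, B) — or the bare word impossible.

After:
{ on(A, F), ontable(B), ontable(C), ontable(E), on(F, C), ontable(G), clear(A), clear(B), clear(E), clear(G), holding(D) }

target: towers=[B; C/F/A; E; G] holding=D
         pickup(G) → towers=[B/D; C/F/A; E] holding=G
     unstack(D, B) → towers=[B; C/F/A; E; G] holding=D  ← match
     unstack(A, F) → towers=[B/D; C/F; E; G] holding=A
         pickup(E) → towers=[B/D; C/F/A; G] holding=E

unstack(D, B)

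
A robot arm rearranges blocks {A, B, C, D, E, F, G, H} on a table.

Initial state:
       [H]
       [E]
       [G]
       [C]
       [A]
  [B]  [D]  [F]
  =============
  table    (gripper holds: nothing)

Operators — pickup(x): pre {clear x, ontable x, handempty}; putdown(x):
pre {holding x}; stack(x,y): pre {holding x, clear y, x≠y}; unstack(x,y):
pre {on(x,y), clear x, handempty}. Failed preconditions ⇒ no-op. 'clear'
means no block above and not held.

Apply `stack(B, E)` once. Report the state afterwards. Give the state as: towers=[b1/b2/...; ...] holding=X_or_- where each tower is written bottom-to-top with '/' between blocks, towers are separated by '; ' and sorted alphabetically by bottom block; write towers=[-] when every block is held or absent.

before: towers=[B; D/A/C/G/E/H; F] holding=-
pre[stack(B, E)]: holding(B) ✗, clear(E) ✗, B≠E ✓
holding(B), clear(E) unmet → stack(B, E) is a no-op
after:  towers=[B; D/A/C/G/E/H; F] holding=-

towers=[B; D/A/C/G/E/H; F] holding=-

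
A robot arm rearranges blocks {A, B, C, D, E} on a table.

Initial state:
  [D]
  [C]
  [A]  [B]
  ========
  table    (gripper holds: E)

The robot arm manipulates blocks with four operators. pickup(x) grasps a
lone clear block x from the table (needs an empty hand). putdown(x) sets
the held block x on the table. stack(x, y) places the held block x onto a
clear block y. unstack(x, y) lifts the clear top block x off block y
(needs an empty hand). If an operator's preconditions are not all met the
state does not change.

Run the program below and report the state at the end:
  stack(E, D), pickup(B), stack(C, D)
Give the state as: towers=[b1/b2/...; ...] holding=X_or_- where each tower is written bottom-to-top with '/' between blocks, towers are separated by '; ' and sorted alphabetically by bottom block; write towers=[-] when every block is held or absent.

towers=[A/C/D/E] holding=B

step 1 (stack(E, D)): towers=[A/C/D/E; B] holding=-
step 2 (pickup(B)): towers=[A/C/D/E] holding=B
step 3 (stack(C, D)) [no-op]: towers=[A/C/D/E] holding=B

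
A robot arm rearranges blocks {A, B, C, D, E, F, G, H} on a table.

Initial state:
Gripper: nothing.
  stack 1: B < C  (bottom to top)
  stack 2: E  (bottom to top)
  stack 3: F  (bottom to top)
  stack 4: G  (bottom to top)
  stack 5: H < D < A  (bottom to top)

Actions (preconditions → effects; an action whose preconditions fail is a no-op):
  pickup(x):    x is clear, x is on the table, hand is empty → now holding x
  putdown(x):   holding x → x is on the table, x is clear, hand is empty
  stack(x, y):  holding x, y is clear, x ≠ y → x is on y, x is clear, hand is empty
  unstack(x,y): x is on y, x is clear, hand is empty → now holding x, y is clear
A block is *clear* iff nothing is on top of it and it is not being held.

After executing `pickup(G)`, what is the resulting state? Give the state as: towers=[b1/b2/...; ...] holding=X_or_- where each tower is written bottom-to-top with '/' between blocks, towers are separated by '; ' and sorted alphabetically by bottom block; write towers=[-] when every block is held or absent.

towers=[B/C; E; F; H/D/A] holding=G

before: towers=[B/C; E; F; G; H/D/A] holding=-
pre[pickup(G)]: clear(G) yes, ontable(G) yes, handempty yes
all met → apply pickup(G)
after:  towers=[B/C; E; F; H/D/A] holding=G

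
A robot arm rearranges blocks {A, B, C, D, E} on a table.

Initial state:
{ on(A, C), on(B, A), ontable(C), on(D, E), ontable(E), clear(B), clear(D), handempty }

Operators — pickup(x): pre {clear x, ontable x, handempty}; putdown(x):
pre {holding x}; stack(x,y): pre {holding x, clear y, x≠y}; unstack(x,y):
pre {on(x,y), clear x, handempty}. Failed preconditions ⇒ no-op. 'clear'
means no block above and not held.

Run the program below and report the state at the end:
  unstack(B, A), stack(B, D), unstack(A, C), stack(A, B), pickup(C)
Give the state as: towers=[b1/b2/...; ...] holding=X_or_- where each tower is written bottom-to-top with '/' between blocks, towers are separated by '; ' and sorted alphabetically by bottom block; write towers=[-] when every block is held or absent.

step 1 (unstack(B, A)): towers=[C/A; E/D] holding=B
step 2 (stack(B, D)): towers=[C/A; E/D/B] holding=-
step 3 (unstack(A, C)): towers=[C; E/D/B] holding=A
step 4 (stack(A, B)): towers=[C; E/D/B/A] holding=-
step 5 (pickup(C)): towers=[E/D/B/A] holding=C

towers=[E/D/B/A] holding=C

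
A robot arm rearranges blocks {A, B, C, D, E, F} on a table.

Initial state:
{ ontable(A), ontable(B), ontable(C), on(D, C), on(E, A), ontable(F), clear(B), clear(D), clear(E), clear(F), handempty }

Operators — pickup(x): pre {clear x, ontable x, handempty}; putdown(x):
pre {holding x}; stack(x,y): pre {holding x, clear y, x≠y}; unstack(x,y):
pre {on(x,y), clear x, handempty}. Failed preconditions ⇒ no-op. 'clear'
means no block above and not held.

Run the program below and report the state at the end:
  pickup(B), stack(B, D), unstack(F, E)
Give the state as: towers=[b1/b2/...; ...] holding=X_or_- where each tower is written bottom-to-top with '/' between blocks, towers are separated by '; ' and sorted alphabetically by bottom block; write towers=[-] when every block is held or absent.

towers=[A/E; C/D/B; F] holding=-

step 1 (pickup(B)): towers=[A/E; C/D; F] holding=B
step 2 (stack(B, D)): towers=[A/E; C/D/B; F] holding=-
step 3 (unstack(F, E)) [no-op]: towers=[A/E; C/D/B; F] holding=-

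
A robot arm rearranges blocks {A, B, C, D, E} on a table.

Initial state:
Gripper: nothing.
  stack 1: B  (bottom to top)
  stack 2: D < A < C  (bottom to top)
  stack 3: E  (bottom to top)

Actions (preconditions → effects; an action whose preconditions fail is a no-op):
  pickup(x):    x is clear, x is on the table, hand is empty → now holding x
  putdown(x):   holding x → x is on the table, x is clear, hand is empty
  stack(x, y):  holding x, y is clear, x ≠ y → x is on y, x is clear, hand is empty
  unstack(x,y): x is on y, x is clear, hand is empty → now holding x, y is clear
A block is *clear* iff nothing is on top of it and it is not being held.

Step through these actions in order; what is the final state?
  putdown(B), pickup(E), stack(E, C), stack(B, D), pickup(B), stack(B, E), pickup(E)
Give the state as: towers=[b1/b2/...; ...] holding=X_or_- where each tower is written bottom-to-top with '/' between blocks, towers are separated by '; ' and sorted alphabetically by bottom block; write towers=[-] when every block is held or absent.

step 1 (putdown(B)) [no-op]: towers=[B; D/A/C; E] holding=-
step 2 (pickup(E)): towers=[B; D/A/C] holding=E
step 3 (stack(E, C)): towers=[B; D/A/C/E] holding=-
step 4 (stack(B, D)) [no-op]: towers=[B; D/A/C/E] holding=-
step 5 (pickup(B)): towers=[D/A/C/E] holding=B
step 6 (stack(B, E)): towers=[D/A/C/E/B] holding=-
step 7 (pickup(E)) [no-op]: towers=[D/A/C/E/B] holding=-

towers=[D/A/C/E/B] holding=-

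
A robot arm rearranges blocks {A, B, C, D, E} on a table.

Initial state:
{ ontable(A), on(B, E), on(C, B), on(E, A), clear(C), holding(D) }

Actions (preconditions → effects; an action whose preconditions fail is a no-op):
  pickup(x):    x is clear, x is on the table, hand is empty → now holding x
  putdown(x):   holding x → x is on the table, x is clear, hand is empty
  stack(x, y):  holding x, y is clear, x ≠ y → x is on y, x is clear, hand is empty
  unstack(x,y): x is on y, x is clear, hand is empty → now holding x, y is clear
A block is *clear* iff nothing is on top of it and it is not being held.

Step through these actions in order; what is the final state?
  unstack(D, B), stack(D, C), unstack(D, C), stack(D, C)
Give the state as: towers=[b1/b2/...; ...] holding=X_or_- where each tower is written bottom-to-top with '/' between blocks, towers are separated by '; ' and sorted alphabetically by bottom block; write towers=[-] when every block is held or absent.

step 1 (unstack(D, B)) [no-op]: towers=[A/E/B/C] holding=D
step 2 (stack(D, C)): towers=[A/E/B/C/D] holding=-
step 3 (unstack(D, C)): towers=[A/E/B/C] holding=D
step 4 (stack(D, C)): towers=[A/E/B/C/D] holding=-

towers=[A/E/B/C/D] holding=-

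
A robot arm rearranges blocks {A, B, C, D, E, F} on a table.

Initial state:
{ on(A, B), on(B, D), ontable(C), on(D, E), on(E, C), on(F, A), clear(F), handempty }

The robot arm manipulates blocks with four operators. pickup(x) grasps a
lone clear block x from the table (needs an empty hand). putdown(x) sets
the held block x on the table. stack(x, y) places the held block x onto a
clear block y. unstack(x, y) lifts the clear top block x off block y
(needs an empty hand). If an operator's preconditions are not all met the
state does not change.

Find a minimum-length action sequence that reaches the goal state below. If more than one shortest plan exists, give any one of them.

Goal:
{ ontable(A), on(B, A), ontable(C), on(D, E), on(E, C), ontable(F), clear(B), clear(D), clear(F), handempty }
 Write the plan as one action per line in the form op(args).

step 1 (unstack(F, A)): towers=[C/E/D/B/A] holding=F
step 2 (putdown(F)): towers=[C/E/D/B/A; F] holding=-
step 3 (unstack(A, B)): towers=[C/E/D/B; F] holding=A
step 4 (putdown(A)): towers=[A; C/E/D/B; F] holding=-
step 5 (unstack(B, D)): towers=[A; C/E/D; F] holding=B
step 6 (stack(B, A)): towers=[A/B; C/E/D; F] holding=-
goal check: towers=[A/B; C/E/D; F] holding=- — reached (length 6, optimal by BFS)

unstack(F, A)
putdown(F)
unstack(A, B)
putdown(A)
unstack(B, D)
stack(B, A)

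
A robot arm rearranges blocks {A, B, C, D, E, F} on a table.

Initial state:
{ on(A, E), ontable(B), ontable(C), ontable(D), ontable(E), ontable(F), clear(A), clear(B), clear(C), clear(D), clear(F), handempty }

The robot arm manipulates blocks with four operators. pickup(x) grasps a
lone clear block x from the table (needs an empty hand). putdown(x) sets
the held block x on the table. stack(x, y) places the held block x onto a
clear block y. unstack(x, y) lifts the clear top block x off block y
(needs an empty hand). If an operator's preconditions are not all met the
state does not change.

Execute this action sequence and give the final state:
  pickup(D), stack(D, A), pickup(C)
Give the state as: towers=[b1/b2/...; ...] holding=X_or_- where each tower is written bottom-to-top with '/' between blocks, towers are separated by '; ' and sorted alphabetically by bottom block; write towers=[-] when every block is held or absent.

towers=[B; E/A/D; F] holding=C

step 1 (pickup(D)): towers=[B; C; E/A; F] holding=D
step 2 (stack(D, A)): towers=[B; C; E/A/D; F] holding=-
step 3 (pickup(C)): towers=[B; E/A/D; F] holding=C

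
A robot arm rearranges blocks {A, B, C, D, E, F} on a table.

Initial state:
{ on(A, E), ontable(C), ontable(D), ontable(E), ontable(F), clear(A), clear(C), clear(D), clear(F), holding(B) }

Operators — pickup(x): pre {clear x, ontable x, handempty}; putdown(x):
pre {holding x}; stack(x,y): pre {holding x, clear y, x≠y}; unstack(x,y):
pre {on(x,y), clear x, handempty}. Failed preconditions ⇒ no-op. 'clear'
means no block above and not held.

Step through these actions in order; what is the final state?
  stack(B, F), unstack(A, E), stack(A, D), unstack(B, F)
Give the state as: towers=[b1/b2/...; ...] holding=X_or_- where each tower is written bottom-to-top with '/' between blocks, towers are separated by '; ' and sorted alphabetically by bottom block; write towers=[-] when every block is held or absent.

step 1 (stack(B, F)): towers=[C; D; E/A; F/B] holding=-
step 2 (unstack(A, E)): towers=[C; D; E; F/B] holding=A
step 3 (stack(A, D)): towers=[C; D/A; E; F/B] holding=-
step 4 (unstack(B, F)): towers=[C; D/A; E; F] holding=B

towers=[C; D/A; E; F] holding=B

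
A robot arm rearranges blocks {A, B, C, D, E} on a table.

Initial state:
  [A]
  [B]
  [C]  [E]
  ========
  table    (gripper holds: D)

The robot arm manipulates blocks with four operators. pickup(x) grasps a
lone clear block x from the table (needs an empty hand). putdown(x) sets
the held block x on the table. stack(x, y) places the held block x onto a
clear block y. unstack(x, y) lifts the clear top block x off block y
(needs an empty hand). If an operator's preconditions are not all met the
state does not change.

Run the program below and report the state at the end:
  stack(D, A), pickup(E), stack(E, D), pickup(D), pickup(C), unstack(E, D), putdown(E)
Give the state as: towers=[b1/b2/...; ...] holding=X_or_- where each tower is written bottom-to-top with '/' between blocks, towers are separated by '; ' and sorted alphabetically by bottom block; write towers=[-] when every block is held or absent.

towers=[C/B/A/D; E] holding=-

step 1 (stack(D, A)): towers=[C/B/A/D; E] holding=-
step 2 (pickup(E)): towers=[C/B/A/D] holding=E
step 3 (stack(E, D)): towers=[C/B/A/D/E] holding=-
step 4 (pickup(D)) [no-op]: towers=[C/B/A/D/E] holding=-
step 5 (pickup(C)) [no-op]: towers=[C/B/A/D/E] holding=-
step 6 (unstack(E, D)): towers=[C/B/A/D] holding=E
step 7 (putdown(E)): towers=[C/B/A/D; E] holding=-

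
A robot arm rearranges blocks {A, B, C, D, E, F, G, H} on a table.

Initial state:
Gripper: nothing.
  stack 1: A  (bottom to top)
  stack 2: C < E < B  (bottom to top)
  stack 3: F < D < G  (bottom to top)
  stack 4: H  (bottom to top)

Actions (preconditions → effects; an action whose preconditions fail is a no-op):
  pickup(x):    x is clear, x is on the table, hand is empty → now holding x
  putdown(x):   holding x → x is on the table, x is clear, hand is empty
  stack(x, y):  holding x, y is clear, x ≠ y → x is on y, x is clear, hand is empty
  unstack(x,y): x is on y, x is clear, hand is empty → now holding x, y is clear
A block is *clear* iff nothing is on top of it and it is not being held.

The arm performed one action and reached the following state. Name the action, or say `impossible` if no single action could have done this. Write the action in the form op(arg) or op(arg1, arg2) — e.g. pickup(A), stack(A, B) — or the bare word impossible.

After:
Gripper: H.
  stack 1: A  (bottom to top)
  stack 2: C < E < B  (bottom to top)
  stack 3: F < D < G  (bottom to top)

target: towers=[A; C/E/B; F/D/G] holding=H
     unstack(G, D) → towers=[A; C/E/B; F/D; H] holding=G
         pickup(A) → towers=[C/E/B; F/D/G; H] holding=A
         pickup(H) → towers=[A; C/E/B; F/D/G] holding=H  ← match
     unstack(B, E) → towers=[A; C/E; F/D/G; H] holding=B

pickup(H)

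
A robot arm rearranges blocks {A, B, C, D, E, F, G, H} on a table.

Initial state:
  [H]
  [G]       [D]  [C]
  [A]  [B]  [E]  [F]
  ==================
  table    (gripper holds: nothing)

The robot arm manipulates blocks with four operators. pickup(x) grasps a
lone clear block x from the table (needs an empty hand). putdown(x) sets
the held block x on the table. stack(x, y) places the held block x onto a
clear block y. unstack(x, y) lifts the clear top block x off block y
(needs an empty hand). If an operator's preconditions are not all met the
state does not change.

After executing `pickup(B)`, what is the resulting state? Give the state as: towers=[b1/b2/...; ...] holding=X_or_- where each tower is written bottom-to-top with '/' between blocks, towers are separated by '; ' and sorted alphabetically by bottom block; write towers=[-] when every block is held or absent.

before: towers=[A/G/H; B; E/D; F/C] holding=-
pre[pickup(B)]: clear(B) ok, ontable(B) ok, handempty ok
all met → apply pickup(B)
after:  towers=[A/G/H; E/D; F/C] holding=B

towers=[A/G/H; E/D; F/C] holding=B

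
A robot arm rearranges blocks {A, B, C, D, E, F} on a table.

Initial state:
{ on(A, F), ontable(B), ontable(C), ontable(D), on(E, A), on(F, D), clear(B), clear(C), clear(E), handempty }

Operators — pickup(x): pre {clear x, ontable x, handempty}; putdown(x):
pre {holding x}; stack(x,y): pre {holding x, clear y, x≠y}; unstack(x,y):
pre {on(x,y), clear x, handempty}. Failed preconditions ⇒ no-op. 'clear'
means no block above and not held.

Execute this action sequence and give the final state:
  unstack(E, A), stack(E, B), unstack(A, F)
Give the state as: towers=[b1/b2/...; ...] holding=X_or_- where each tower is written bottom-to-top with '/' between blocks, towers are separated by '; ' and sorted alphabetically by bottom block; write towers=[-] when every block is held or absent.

towers=[B/E; C; D/F] holding=A

step 1 (unstack(E, A)): towers=[B; C; D/F/A] holding=E
step 2 (stack(E, B)): towers=[B/E; C; D/F/A] holding=-
step 3 (unstack(A, F)): towers=[B/E; C; D/F] holding=A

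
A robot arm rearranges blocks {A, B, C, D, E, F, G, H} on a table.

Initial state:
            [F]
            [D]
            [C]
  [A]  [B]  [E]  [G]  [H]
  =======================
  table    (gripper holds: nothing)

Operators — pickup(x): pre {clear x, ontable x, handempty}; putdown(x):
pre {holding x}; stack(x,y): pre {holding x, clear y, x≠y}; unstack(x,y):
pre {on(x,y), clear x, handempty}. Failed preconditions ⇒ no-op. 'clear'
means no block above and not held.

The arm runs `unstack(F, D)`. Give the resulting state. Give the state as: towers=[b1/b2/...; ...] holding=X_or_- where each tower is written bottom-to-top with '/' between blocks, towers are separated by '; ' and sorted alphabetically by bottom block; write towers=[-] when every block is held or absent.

towers=[A; B; E/C/D; G; H] holding=F

before: towers=[A; B; E/C/D/F; G; H] holding=-
pre[unstack(F, D)]: on(F,D) yes, clear(F) yes, handempty yes
all met → apply unstack(F, D)
after:  towers=[A; B; E/C/D; G; H] holding=F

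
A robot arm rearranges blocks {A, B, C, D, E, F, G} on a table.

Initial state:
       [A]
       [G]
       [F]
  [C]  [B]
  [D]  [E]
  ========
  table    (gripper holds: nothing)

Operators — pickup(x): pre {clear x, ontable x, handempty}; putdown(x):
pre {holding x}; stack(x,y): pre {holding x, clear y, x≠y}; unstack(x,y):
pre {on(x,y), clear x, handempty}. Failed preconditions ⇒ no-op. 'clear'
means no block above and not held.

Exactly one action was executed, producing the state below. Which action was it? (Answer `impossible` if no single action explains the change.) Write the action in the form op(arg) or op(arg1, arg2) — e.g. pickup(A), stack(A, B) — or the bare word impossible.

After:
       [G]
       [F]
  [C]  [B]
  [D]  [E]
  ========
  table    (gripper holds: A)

target: towers=[D/C; E/B/F/G] holding=A
     unstack(A, G) → towers=[D/C; E/B/F/G] holding=A  ← match
     unstack(C, D) → towers=[D; E/B/F/G/A] holding=C

unstack(A, G)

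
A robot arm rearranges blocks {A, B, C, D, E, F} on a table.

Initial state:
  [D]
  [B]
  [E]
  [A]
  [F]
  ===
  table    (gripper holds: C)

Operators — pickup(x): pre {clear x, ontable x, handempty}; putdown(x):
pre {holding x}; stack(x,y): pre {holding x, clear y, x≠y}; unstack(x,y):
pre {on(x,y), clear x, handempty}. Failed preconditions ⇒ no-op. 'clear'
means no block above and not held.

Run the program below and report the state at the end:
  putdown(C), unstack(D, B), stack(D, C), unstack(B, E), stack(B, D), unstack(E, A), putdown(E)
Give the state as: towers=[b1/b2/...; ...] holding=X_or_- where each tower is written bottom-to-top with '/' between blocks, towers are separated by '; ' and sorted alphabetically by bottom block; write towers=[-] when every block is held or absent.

towers=[C/D/B; E; F/A] holding=-

step 1 (putdown(C)): towers=[C; F/A/E/B/D] holding=-
step 2 (unstack(D, B)): towers=[C; F/A/E/B] holding=D
step 3 (stack(D, C)): towers=[C/D; F/A/E/B] holding=-
step 4 (unstack(B, E)): towers=[C/D; F/A/E] holding=B
step 5 (stack(B, D)): towers=[C/D/B; F/A/E] holding=-
step 6 (unstack(E, A)): towers=[C/D/B; F/A] holding=E
step 7 (putdown(E)): towers=[C/D/B; E; F/A] holding=-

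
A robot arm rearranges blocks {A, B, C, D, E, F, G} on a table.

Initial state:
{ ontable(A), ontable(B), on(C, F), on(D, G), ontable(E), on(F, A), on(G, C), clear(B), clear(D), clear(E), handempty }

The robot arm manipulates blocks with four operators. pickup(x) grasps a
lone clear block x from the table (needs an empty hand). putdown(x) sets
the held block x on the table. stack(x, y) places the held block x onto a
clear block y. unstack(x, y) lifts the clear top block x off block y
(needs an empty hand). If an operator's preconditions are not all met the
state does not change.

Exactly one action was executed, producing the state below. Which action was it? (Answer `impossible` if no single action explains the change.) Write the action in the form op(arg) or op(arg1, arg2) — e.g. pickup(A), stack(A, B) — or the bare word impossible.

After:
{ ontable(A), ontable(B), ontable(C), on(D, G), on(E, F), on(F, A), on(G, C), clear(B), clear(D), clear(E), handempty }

target: towers=[A/F/E; B; C/G/D] holding=-
         pickup(B) → towers=[A/F/C/G/D; E] holding=B
     unstack(D, G) → towers=[A/F/C/G; B; E] holding=D
         pickup(E) → towers=[A/F/C/G/D; B] holding=E
none of the 3 applicable actions match → impossible

impossible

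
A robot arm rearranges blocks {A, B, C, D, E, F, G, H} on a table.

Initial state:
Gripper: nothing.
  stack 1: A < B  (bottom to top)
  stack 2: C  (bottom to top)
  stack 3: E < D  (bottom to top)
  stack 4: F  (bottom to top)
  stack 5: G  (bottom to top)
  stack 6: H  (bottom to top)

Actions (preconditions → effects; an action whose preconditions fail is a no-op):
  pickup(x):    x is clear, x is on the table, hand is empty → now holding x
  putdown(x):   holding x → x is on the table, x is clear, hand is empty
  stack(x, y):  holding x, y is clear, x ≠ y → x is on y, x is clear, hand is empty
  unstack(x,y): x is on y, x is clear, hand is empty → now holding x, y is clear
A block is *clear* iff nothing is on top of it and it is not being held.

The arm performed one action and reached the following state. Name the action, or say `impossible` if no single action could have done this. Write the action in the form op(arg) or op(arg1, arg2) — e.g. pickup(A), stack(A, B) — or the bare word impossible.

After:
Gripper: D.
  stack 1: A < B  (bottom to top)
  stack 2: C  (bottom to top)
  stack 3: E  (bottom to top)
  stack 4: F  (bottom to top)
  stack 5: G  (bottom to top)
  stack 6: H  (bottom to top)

target: towers=[A/B; C; E; F; G; H] holding=D
         pickup(G) → towers=[A/B; C; E/D; F; H] holding=G
         pickup(H) → towers=[A/B; C; E/D; F; G] holding=H
     unstack(B, A) → towers=[A; C; E/D; F; G; H] holding=B
         pickup(F) → towers=[A/B; C; E/D; G; H] holding=F
     unstack(D, E) → towers=[A/B; C; E; F; G; H] holding=D  ← match
         pickup(C) → towers=[A/B; E/D; F; G; H] holding=C

unstack(D, E)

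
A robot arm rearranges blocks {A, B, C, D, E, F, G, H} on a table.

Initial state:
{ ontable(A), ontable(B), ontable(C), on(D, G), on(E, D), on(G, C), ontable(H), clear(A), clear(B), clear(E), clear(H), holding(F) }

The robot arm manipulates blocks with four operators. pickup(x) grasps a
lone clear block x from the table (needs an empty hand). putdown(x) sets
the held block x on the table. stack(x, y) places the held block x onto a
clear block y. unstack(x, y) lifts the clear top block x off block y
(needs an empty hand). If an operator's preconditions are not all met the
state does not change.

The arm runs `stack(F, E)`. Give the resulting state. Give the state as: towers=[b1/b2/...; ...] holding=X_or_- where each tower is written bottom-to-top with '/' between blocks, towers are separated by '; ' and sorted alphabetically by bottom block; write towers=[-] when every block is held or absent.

towers=[A; B; C/G/D/E/F; H] holding=-

before: towers=[A; B; C/G/D/E; H] holding=F
pre[stack(F, E)]: holding(F) yes, clear(E) yes, F≠E yes
all met → apply stack(F, E)
after:  towers=[A; B; C/G/D/E/F; H] holding=-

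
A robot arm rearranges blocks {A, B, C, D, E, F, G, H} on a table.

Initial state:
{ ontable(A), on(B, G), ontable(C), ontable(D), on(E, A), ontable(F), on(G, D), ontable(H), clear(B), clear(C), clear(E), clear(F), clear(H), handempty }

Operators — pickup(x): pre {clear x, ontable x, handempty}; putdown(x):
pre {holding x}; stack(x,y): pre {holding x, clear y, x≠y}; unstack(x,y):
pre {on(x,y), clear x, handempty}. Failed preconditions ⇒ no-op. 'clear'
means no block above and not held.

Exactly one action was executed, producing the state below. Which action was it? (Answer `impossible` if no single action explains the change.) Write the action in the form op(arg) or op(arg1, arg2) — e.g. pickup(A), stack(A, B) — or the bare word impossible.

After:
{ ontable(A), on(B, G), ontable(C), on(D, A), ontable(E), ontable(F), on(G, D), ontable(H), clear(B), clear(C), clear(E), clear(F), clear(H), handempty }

impossible

target: towers=[A/D/G/B; C; E; F; H] holding=-
     unstack(E, A) → towers=[A; C; D/G/B; F; H] holding=E
         pickup(H) → towers=[A/E; C; D/G/B; F] holding=H
     unstack(B, G) → towers=[A/E; C; D/G; F; H] holding=B
         pickup(F) → towers=[A/E; C; D/G/B; H] holding=F
         pickup(C) → towers=[A/E; D/G/B; F; H] holding=C
none of the 5 applicable actions match → impossible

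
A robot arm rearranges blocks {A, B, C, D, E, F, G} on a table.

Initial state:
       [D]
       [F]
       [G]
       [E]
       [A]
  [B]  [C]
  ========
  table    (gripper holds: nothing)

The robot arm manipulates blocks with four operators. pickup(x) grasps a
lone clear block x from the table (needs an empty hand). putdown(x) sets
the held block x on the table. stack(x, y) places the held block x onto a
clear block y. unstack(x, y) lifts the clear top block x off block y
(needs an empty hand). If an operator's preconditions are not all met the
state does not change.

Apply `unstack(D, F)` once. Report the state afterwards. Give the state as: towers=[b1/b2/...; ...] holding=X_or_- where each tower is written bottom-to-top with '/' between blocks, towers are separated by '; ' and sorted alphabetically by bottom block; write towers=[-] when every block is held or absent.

before: towers=[B; C/A/E/G/F/D] holding=-
pre[unstack(D, F)]: on(D,F) ok, clear(D) ok, handempty ok
all met → apply unstack(D, F)
after:  towers=[B; C/A/E/G/F] holding=D

towers=[B; C/A/E/G/F] holding=D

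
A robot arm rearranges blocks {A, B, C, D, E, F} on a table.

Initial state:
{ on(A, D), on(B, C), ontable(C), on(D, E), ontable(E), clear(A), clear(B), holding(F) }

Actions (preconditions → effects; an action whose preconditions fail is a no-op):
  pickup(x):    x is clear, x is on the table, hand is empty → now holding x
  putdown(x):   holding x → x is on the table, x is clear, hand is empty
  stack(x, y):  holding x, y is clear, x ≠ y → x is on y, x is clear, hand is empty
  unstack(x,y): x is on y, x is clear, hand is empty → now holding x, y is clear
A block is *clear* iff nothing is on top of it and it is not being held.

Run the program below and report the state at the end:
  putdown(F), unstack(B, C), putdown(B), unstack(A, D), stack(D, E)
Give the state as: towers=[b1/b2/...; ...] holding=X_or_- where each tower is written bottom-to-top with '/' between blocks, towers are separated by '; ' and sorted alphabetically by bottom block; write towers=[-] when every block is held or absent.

step 1 (putdown(F)): towers=[C/B; E/D/A; F] holding=-
step 2 (unstack(B, C)): towers=[C; E/D/A; F] holding=B
step 3 (putdown(B)): towers=[B; C; E/D/A; F] holding=-
step 4 (unstack(A, D)): towers=[B; C; E/D; F] holding=A
step 5 (stack(D, E)) [no-op]: towers=[B; C; E/D; F] holding=A

towers=[B; C; E/D; F] holding=A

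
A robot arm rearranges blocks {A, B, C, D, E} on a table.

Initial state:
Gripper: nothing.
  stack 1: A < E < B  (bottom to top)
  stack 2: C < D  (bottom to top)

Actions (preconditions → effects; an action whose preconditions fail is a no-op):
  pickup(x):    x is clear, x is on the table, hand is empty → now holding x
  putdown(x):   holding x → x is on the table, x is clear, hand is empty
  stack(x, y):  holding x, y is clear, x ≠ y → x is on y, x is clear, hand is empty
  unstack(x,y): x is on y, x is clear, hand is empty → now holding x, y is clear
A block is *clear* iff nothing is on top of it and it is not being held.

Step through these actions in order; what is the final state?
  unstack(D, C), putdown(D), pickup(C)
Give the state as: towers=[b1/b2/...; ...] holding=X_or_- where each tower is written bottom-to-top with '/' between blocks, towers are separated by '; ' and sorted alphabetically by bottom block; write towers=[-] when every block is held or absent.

step 1 (unstack(D, C)): towers=[A/E/B; C] holding=D
step 2 (putdown(D)): towers=[A/E/B; C; D] holding=-
step 3 (pickup(C)): towers=[A/E/B; D] holding=C

towers=[A/E/B; D] holding=C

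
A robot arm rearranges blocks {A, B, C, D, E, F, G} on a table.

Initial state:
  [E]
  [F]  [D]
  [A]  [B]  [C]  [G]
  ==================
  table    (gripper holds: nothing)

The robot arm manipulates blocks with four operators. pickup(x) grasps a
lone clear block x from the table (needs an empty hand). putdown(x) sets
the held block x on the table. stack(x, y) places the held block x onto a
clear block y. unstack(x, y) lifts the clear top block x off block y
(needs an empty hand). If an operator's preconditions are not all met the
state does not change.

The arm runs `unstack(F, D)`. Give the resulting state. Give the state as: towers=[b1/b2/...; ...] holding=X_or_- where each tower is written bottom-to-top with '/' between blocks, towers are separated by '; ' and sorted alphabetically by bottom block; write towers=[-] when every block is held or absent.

before: towers=[A/F/E; B/D; C; G] holding=-
pre[unstack(F, D)]: on(F,D) ✗, clear(F) ✗, handempty ✓
on(F,D), clear(F) unmet → unstack(F, D) is a no-op
after:  towers=[A/F/E; B/D; C; G] holding=-

towers=[A/F/E; B/D; C; G] holding=-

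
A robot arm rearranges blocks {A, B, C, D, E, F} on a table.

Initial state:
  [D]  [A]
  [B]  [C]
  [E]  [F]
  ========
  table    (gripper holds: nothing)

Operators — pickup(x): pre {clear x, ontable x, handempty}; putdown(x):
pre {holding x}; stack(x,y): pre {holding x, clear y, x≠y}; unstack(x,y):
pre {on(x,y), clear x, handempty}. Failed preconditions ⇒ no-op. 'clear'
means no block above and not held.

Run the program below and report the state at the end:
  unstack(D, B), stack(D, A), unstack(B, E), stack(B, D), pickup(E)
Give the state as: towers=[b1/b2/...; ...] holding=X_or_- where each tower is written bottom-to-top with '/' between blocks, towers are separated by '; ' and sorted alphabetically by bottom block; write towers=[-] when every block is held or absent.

step 1 (unstack(D, B)): towers=[E/B; F/C/A] holding=D
step 2 (stack(D, A)): towers=[E/B; F/C/A/D] holding=-
step 3 (unstack(B, E)): towers=[E; F/C/A/D] holding=B
step 4 (stack(B, D)): towers=[E; F/C/A/D/B] holding=-
step 5 (pickup(E)): towers=[F/C/A/D/B] holding=E

towers=[F/C/A/D/B] holding=E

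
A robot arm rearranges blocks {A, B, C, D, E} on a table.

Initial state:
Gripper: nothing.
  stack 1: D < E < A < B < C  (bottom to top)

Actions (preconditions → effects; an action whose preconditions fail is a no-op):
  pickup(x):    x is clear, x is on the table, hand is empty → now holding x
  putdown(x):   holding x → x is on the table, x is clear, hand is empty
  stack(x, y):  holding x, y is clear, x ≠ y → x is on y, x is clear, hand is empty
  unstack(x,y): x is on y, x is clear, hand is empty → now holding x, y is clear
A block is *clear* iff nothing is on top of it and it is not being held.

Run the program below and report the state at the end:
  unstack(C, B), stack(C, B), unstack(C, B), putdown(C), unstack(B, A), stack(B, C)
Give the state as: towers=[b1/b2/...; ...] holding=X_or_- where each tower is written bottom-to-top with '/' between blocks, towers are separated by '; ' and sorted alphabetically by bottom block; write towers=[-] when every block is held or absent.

towers=[C/B; D/E/A] holding=-

step 1 (unstack(C, B)): towers=[D/E/A/B] holding=C
step 2 (stack(C, B)): towers=[D/E/A/B/C] holding=-
step 3 (unstack(C, B)): towers=[D/E/A/B] holding=C
step 4 (putdown(C)): towers=[C; D/E/A/B] holding=-
step 5 (unstack(B, A)): towers=[C; D/E/A] holding=B
step 6 (stack(B, C)): towers=[C/B; D/E/A] holding=-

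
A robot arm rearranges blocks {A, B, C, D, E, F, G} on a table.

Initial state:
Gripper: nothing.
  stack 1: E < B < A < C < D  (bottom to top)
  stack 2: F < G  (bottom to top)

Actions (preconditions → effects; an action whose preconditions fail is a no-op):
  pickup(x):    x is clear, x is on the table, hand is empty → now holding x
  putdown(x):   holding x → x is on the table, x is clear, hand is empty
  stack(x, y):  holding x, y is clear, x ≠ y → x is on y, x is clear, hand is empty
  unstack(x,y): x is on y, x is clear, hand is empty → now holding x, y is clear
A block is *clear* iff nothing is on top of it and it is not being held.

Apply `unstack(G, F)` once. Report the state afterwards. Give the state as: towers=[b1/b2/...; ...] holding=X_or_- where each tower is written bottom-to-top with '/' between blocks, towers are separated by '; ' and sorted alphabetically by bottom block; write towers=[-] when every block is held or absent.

before: towers=[E/B/A/C/D; F/G] holding=-
pre[unstack(G, F)]: on(G,F) yes, clear(G) yes, handempty yes
all met → apply unstack(G, F)
after:  towers=[E/B/A/C/D; F] holding=G

towers=[E/B/A/C/D; F] holding=G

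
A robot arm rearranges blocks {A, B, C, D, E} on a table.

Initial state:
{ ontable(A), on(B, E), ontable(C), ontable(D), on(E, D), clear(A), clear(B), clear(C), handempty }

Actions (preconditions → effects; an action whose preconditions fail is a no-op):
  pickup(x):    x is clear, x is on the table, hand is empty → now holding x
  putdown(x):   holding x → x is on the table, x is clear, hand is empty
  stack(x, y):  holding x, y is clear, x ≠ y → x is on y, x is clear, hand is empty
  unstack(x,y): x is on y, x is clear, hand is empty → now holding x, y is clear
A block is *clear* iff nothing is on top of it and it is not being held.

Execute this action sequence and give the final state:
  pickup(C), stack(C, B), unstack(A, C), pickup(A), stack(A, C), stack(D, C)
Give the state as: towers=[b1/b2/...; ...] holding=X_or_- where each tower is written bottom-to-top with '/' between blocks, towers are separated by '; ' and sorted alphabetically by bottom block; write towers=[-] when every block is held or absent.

step 1 (pickup(C)): towers=[A; D/E/B] holding=C
step 2 (stack(C, B)): towers=[A; D/E/B/C] holding=-
step 3 (unstack(A, C)) [no-op]: towers=[A; D/E/B/C] holding=-
step 4 (pickup(A)): towers=[D/E/B/C] holding=A
step 5 (stack(A, C)): towers=[D/E/B/C/A] holding=-
step 6 (stack(D, C)) [no-op]: towers=[D/E/B/C/A] holding=-

towers=[D/E/B/C/A] holding=-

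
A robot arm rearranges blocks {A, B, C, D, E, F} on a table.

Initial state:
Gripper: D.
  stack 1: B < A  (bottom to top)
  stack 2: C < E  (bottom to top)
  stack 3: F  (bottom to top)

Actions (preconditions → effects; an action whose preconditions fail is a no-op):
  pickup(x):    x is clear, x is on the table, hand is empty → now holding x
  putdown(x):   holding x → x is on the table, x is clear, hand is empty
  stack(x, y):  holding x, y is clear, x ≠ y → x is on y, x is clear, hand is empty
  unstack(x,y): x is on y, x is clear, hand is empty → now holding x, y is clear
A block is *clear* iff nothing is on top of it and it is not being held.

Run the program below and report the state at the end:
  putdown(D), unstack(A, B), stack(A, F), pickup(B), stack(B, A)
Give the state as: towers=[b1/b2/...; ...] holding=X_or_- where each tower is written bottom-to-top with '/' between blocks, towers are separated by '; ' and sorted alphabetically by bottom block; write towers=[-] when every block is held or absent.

towers=[C/E; D; F/A/B] holding=-

step 1 (putdown(D)): towers=[B/A; C/E; D; F] holding=-
step 2 (unstack(A, B)): towers=[B; C/E; D; F] holding=A
step 3 (stack(A, F)): towers=[B; C/E; D; F/A] holding=-
step 4 (pickup(B)): towers=[C/E; D; F/A] holding=B
step 5 (stack(B, A)): towers=[C/E; D; F/A/B] holding=-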